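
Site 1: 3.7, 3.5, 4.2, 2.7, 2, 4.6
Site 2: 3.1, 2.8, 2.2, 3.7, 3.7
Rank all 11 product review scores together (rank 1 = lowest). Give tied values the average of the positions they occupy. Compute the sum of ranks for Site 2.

27

Sorted (ascending): 2, 2.2, 2.7, 2.8, 3.1, 3.5, 3.7, 3.7, 3.7, 4.2, 4.6
The 3 values of 3.7 occupy positions 7–9 → average rank 8.
Site 2 values → pooled ranks: 3.1→5, 2.8→4, 2.2→2, 3.7→8, 3.7→8
Rank sum = 5 + 4 + 2 + 8 + 8 = 27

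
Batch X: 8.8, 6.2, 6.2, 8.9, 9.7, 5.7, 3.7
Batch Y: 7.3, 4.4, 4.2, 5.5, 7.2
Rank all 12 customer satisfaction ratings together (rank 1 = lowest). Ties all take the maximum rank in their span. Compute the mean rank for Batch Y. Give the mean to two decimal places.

Sorted (ascending): 3.7, 4.2, 4.4, 5.5, 5.7, 6.2, 6.2, 7.2, 7.3, 8.8, 8.9, 9.7
The 2 values of 6.2 occupy positions 6–7 → each gets rank 7.
Batch Y values → pooled ranks: 7.3→9, 4.4→3, 4.2→2, 5.5→4, 7.2→8
Mean rank = (9 + 3 + 2 + 4 + 8) / 5 = 5.20

5.20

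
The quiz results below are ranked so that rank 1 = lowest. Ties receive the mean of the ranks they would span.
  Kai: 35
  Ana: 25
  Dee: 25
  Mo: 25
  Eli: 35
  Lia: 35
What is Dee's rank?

Sorted (ascending): 25, 25, 25, 35, 35, 35
The 3 values of 25 occupy positions 1–3 → average rank 2.
The 3 values of 35 occupy positions 4–6 → average rank 5.
Dee has value 25 → rank 2.

2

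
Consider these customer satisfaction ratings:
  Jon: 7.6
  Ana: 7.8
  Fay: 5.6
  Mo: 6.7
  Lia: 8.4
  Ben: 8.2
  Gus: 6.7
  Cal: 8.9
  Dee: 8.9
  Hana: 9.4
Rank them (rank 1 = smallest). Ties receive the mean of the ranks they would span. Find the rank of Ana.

Sorted (ascending): 5.6, 6.7, 6.7, 7.6, 7.8, 8.2, 8.4, 8.9, 8.9, 9.4
The 2 values of 6.7 occupy positions 2–3 → average rank (2+3)/2 = 2.5.
The 2 values of 8.9 occupy positions 8–9 → average rank (8+9)/2 = 8.5.
Ana has value 7.8 → rank 5.

5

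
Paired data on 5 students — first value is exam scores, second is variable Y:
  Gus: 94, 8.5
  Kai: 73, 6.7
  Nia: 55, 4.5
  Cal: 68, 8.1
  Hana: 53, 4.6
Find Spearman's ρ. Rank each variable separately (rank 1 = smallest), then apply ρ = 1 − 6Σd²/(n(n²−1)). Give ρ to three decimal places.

Ranks of variable 1: 5, 4, 2, 3, 1
Ranks of variable 2: 5, 3, 1, 4, 2
d = r₁ − r₂: 0, 1, 1, -1, -1
d²: 0, 1, 1, 1, 1; Σd² = 4
ρ = 1 − 6·4/(5·24) = 1 − 24/120 = 0.800

0.800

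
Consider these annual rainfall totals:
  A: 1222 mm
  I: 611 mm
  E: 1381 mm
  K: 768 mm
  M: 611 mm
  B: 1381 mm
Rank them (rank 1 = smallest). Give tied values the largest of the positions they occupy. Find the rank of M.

2

Sorted (ascending): 611, 611, 768, 1222, 1381, 1381
The 2 values of 611 occupy positions 1–2 → each gets rank 2.
The 2 values of 1381 occupy positions 5–6 → each gets rank 6.
M has value 611 mm → rank 2.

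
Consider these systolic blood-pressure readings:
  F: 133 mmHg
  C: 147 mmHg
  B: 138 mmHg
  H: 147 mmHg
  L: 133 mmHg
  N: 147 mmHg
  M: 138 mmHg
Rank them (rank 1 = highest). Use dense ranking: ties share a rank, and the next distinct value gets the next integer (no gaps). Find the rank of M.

2

Sorted (descending): 147, 147, 147, 138, 138, 133, 133
The 3 values of 147 share dense rank 1.
The 2 values of 138 share dense rank 2.
The 2 values of 133 share dense rank 3.
M has value 138 mmHg → rank 2.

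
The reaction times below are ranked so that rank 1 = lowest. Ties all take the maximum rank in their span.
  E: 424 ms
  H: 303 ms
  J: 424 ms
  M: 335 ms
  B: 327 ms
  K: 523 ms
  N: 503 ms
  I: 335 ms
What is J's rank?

6

Sorted (ascending): 303, 327, 335, 335, 424, 424, 503, 523
The 2 values of 335 occupy positions 3–4 → each gets rank 4.
The 2 values of 424 occupy positions 5–6 → each gets rank 6.
J has value 424 ms → rank 6.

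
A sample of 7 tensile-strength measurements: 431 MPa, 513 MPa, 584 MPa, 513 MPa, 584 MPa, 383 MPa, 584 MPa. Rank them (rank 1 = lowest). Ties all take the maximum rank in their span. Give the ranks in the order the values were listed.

2, 4, 7, 4, 7, 1, 7

Sorted (ascending): 383, 431, 513, 513, 584, 584, 584
The 2 values of 513 occupy positions 3–4 → each gets rank 4.
The 3 values of 584 occupy positions 5–7 → each gets rank 7.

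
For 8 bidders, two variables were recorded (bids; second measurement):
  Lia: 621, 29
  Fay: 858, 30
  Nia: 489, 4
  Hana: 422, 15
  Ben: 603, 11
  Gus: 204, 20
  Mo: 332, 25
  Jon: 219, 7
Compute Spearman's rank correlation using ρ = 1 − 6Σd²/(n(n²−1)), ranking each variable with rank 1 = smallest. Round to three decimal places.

0.405

Ranks of variable 1: 7, 8, 5, 4, 6, 1, 3, 2
Ranks of variable 2: 7, 8, 1, 4, 3, 5, 6, 2
d = r₁ − r₂: 0, 0, 4, 0, 3, -4, -3, 0
d²: 0, 0, 16, 0, 9, 16, 9, 0; Σd² = 50
ρ = 1 − 6·50/(8·63) = 1 − 300/504 = 0.405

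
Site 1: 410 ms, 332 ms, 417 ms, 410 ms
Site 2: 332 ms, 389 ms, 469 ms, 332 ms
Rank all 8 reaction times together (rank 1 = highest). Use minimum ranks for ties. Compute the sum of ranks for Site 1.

14

Sorted (descending): 469, 417, 410, 410, 389, 332, 332, 332
The 2 values of 410 occupy positions 3–4 → each gets rank 3.
The 3 values of 332 occupy positions 6–8 → each gets rank 6.
Site 1 values → pooled ranks: 410→3, 332→6, 417→2, 410→3
Rank sum = 3 + 6 + 2 + 3 = 14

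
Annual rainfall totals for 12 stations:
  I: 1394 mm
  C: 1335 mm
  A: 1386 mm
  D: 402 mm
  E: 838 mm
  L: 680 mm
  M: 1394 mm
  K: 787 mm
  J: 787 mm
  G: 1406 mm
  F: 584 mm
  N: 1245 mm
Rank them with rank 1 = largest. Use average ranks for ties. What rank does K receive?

Sorted (descending): 1406, 1394, 1394, 1386, 1335, 1245, 838, 787, 787, 680, 584, 402
The 2 values of 1394 occupy positions 2–3 → average rank (2+3)/2 = 2.5.
The 2 values of 787 occupy positions 8–9 → average rank (8+9)/2 = 8.5.
K has value 787 mm → rank 8.5.

8.5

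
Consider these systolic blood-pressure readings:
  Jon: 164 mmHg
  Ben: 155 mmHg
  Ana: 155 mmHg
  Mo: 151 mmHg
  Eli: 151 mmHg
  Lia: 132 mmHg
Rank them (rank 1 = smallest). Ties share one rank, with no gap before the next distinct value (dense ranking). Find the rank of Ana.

Sorted (ascending): 132, 151, 151, 155, 155, 164
The 2 values of 151 share dense rank 2.
The 2 values of 155 share dense rank 3.
Remaining distinct values take the next consecutive integers.
Ana has value 155 mmHg → rank 3.

3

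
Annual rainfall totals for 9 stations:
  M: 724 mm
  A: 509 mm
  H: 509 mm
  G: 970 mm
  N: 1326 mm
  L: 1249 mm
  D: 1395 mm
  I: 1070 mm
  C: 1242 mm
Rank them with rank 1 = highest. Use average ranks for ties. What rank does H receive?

Sorted (descending): 1395, 1326, 1249, 1242, 1070, 970, 724, 509, 509
The 2 values of 509 occupy positions 8–9 → average rank (8+9)/2 = 8.5.
H has value 509 mm → rank 8.5.

8.5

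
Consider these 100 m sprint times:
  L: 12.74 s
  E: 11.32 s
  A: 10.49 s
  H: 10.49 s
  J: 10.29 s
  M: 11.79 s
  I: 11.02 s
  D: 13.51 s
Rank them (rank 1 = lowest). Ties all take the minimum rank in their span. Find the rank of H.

2

Sorted (ascending): 10.29, 10.49, 10.49, 11.02, 11.32, 11.79, 12.74, 13.51
The 2 values of 10.49 occupy positions 2–3 → each gets rank 2.
H has value 10.49 s → rank 2.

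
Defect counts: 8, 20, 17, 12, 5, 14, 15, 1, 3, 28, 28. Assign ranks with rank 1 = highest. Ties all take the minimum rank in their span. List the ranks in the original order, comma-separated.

8, 3, 4, 7, 9, 6, 5, 11, 10, 1, 1

Sorted (descending): 28, 28, 20, 17, 15, 14, 12, 8, 5, 3, 1
The 2 values of 28 occupy positions 1–2 → each gets rank 1.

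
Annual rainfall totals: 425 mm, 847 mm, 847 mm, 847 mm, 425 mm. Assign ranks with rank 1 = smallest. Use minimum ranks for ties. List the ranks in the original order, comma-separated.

1, 3, 3, 3, 1

Sorted (ascending): 425, 425, 847, 847, 847
The 2 values of 425 occupy positions 1–2 → each gets rank 1.
The 3 values of 847 occupy positions 3–5 → each gets rank 3.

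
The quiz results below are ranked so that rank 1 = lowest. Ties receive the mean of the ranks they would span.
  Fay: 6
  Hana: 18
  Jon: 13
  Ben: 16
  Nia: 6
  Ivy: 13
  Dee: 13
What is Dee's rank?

Sorted (ascending): 6, 6, 13, 13, 13, 16, 18
The 2 values of 6 occupy positions 1–2 → average rank (1+2)/2 = 1.5.
The 3 values of 13 occupy positions 3–5 → average rank 4.
Dee has value 13 → rank 4.

4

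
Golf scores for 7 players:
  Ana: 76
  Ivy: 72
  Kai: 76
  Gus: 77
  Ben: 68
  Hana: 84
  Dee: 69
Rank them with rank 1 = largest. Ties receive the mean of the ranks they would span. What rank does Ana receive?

3.5

Sorted (descending): 84, 77, 76, 76, 72, 69, 68
The 2 values of 76 occupy positions 3–4 → average rank (3+4)/2 = 3.5.
Ana has value 76 → rank 3.5.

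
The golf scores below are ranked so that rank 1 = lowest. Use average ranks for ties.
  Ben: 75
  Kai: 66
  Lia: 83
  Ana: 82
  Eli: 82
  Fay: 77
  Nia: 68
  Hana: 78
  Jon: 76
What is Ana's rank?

Sorted (ascending): 66, 68, 75, 76, 77, 78, 82, 82, 83
The 2 values of 82 occupy positions 7–8 → average rank (7+8)/2 = 7.5.
Ana has value 82 → rank 7.5.

7.5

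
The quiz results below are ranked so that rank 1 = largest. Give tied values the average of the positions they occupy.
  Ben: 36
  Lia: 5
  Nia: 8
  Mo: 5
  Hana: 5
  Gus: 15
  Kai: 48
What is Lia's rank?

Sorted (descending): 48, 36, 15, 8, 5, 5, 5
The 3 values of 5 occupy positions 5–7 → average rank 6.
Lia has value 5 → rank 6.

6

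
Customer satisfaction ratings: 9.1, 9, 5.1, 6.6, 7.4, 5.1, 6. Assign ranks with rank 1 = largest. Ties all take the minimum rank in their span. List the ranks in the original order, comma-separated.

Sorted (descending): 9.1, 9, 7.4, 6.6, 6, 5.1, 5.1
The 2 values of 5.1 occupy positions 6–7 → each gets rank 6.

1, 2, 6, 4, 3, 6, 5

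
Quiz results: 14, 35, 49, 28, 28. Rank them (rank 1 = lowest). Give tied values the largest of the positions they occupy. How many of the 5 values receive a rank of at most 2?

Sorted (ascending): 14, 28, 28, 35, 49
The 2 values of 28 occupy positions 2–3 → each gets rank 3.
Ranks ≤ 2: {1} → 1 value.

1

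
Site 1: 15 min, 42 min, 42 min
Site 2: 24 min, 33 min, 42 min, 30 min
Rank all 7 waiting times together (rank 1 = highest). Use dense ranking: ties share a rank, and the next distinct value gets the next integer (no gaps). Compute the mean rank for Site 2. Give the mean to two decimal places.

Sorted (descending): 42, 42, 42, 33, 30, 24, 15
The 3 values of 42 share dense rank 1.
Remaining distinct values take the next consecutive integers.
Site 2 values → pooled ranks: 24→4, 33→2, 42→1, 30→3
Mean rank = (4 + 2 + 1 + 3) / 4 = 2.50

2.50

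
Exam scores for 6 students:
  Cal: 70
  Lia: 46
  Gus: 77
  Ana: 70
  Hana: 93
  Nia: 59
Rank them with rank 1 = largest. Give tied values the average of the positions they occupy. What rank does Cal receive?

Sorted (descending): 93, 77, 70, 70, 59, 46
The 2 values of 70 occupy positions 3–4 → average rank (3+4)/2 = 3.5.
Cal has value 70 → rank 3.5.

3.5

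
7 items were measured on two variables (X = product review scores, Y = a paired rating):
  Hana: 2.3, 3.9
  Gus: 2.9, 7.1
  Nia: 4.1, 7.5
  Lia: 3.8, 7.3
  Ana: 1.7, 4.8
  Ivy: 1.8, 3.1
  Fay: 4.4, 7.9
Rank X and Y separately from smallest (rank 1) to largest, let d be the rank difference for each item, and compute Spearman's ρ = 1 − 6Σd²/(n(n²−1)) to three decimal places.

Ranks of variable 1: 3, 4, 6, 5, 1, 2, 7
Ranks of variable 2: 2, 4, 6, 5, 3, 1, 7
d = r₁ − r₂: 1, 0, 0, 0, -2, 1, 0
d²: 1, 0, 0, 0, 4, 1, 0; Σd² = 6
ρ = 1 − 6·6/(7·48) = 1 − 36/336 = 0.893

0.893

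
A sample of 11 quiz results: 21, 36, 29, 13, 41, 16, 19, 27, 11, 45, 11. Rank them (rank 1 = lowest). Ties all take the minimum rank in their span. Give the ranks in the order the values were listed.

6, 9, 8, 3, 10, 4, 5, 7, 1, 11, 1

Sorted (ascending): 11, 11, 13, 16, 19, 21, 27, 29, 36, 41, 45
The 2 values of 11 occupy positions 1–2 → each gets rank 1.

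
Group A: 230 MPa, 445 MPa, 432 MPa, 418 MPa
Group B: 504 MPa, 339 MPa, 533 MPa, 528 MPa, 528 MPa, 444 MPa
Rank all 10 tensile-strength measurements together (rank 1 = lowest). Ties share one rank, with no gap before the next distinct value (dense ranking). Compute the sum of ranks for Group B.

Sorted (ascending): 230, 339, 418, 432, 444, 445, 504, 528, 528, 533
The 2 values of 528 share dense rank 8.
Remaining distinct values take the next consecutive integers.
Group B values → pooled ranks: 504→7, 339→2, 533→9, 528→8, 528→8, 444→5
Rank sum = 7 + 2 + 9 + 8 + 8 + 5 = 39

39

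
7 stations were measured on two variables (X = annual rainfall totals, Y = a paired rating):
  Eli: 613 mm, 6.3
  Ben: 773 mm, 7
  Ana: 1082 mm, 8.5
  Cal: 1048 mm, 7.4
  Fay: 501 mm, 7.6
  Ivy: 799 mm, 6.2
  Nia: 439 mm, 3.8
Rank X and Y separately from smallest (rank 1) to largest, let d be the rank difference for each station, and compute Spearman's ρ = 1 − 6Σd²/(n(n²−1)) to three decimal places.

Ranks of variable 1: 3, 4, 7, 6, 2, 5, 1
Ranks of variable 2: 3, 4, 7, 5, 6, 2, 1
d = r₁ − r₂: 0, 0, 0, 1, -4, 3, 0
d²: 0, 0, 0, 1, 16, 9, 0; Σd² = 26
ρ = 1 − 6·26/(7·48) = 1 − 156/336 = 0.536

0.536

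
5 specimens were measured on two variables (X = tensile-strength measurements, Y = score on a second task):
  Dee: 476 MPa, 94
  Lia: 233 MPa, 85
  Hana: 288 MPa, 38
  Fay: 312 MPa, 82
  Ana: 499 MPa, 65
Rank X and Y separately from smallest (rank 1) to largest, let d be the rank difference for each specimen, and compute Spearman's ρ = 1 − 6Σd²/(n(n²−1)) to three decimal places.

0.000

Ranks of variable 1: 4, 1, 2, 3, 5
Ranks of variable 2: 5, 4, 1, 3, 2
d = r₁ − r₂: -1, -3, 1, 0, 3
d²: 1, 9, 1, 0, 9; Σd² = 20
ρ = 1 − 6·20/(5·24) = 1 − 120/120 = 0.000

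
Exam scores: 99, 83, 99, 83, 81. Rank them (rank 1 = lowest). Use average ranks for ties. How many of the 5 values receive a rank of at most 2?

Sorted (ascending): 81, 83, 83, 99, 99
The 2 values of 83 occupy positions 2–3 → average rank (2+3)/2 = 2.5.
The 2 values of 99 occupy positions 4–5 → average rank (4+5)/2 = 4.5.
Ranks ≤ 2: {1} → 1 value.

1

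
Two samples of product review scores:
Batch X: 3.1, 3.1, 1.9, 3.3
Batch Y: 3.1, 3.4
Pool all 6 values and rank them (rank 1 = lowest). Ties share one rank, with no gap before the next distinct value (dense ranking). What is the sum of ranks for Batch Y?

6

Sorted (ascending): 1.9, 3.1, 3.1, 3.1, 3.3, 3.4
The 3 values of 3.1 share dense rank 2.
Remaining distinct values take the next consecutive integers.
Batch Y values → pooled ranks: 3.1→2, 3.4→4
Rank sum = 2 + 4 = 6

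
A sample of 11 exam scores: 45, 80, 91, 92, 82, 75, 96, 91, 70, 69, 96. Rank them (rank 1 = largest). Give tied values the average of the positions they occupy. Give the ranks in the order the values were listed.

11, 7, 4.5, 3, 6, 8, 1.5, 4.5, 9, 10, 1.5

Sorted (descending): 96, 96, 92, 91, 91, 82, 80, 75, 70, 69, 45
The 2 values of 96 occupy positions 1–2 → average rank (1+2)/2 = 1.5.
The 2 values of 91 occupy positions 4–5 → average rank (4+5)/2 = 4.5.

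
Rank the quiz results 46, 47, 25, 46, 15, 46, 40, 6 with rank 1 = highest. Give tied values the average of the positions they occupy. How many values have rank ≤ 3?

Sorted (descending): 47, 46, 46, 46, 40, 25, 15, 6
The 3 values of 46 occupy positions 2–4 → average rank 3.
Ranks ≤ 3: {1, 3, 3, 3} → 4 values.

4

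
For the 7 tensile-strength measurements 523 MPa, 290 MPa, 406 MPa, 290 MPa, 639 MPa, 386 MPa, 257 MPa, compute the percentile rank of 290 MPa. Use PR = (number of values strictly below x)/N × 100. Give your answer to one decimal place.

14.3

N = 7.
Strictly below 290: 1. Equal to 290: 2.
PR = 1/7 × 100 = 14.3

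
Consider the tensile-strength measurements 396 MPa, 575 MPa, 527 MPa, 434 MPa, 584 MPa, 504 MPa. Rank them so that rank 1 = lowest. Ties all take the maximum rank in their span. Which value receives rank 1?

Sorted (ascending): 396, 434, 504, 527, 575, 584
No ties — each value takes its position as its rank.
Rank 1 → value 396.

396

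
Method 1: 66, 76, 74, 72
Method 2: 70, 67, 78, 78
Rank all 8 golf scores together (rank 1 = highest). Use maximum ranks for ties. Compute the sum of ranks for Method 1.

Sorted (descending): 78, 78, 76, 74, 72, 70, 67, 66
The 2 values of 78 occupy positions 1–2 → each gets rank 2.
Method 1 values → pooled ranks: 66→8, 76→3, 74→4, 72→5
Rank sum = 8 + 3 + 4 + 5 = 20

20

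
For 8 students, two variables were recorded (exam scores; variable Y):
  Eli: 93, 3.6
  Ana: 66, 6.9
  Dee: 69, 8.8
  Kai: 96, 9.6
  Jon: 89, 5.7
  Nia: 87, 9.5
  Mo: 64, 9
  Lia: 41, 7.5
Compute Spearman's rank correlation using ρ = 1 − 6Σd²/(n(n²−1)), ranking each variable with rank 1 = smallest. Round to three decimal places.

0.024

Ranks of variable 1: 7, 3, 4, 8, 6, 5, 2, 1
Ranks of variable 2: 1, 3, 5, 8, 2, 7, 6, 4
d = r₁ − r₂: 6, 0, -1, 0, 4, -2, -4, -3
d²: 36, 0, 1, 0, 16, 4, 16, 9; Σd² = 82
ρ = 1 − 6·82/(8·63) = 1 − 492/504 = 0.024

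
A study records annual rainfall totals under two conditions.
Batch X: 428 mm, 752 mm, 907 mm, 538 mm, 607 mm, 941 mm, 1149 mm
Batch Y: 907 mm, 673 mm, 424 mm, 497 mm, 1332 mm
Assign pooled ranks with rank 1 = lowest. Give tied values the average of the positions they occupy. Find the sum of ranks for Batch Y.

Sorted (ascending): 424, 428, 497, 538, 607, 673, 752, 907, 907, 941, 1149, 1332
The 2 values of 907 occupy positions 8–9 → average rank (8+9)/2 = 8.5.
Batch Y values → pooled ranks: 907→8.5, 673→6, 424→1, 497→3, 1332→12
Rank sum = 8.5 + 6 + 1 + 3 + 12 = 30.5

30.5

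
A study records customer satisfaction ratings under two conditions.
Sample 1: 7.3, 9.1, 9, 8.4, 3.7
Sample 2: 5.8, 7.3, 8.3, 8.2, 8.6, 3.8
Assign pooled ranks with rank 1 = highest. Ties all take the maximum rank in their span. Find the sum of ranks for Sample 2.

Sorted (descending): 9.1, 9, 8.6, 8.4, 8.3, 8.2, 7.3, 7.3, 5.8, 3.8, 3.7
The 2 values of 7.3 occupy positions 7–8 → each gets rank 8.
Sample 2 values → pooled ranks: 5.8→9, 7.3→8, 8.3→5, 8.2→6, 8.6→3, 3.8→10
Rank sum = 9 + 8 + 5 + 6 + 3 + 10 = 41

41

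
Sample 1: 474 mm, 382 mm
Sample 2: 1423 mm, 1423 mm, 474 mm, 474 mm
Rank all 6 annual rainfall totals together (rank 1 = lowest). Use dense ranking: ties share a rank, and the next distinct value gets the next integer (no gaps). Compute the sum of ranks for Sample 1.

3

Sorted (ascending): 382, 474, 474, 474, 1423, 1423
The 3 values of 474 share dense rank 2.
The 2 values of 1423 share dense rank 3.
Remaining distinct values take the next consecutive integers.
Sample 1 values → pooled ranks: 474→2, 382→1
Rank sum = 2 + 1 = 3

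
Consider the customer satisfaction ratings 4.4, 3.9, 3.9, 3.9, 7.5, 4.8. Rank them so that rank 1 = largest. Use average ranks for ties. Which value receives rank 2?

4.8

Sorted (descending): 7.5, 4.8, 4.4, 3.9, 3.9, 3.9
The 3 values of 3.9 occupy positions 4–6 → average rank 5.
Rank 2 → value 4.8.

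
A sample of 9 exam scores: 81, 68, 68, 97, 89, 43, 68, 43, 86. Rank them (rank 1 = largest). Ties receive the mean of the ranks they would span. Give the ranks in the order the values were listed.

4, 6, 6, 1, 2, 8.5, 6, 8.5, 3

Sorted (descending): 97, 89, 86, 81, 68, 68, 68, 43, 43
The 3 values of 68 occupy positions 5–7 → average rank 6.
The 2 values of 43 occupy positions 8–9 → average rank (8+9)/2 = 8.5.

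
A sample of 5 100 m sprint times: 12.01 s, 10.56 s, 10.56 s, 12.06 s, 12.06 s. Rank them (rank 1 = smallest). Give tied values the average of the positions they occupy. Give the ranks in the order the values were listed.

3, 1.5, 1.5, 4.5, 4.5

Sorted (ascending): 10.56, 10.56, 12.01, 12.06, 12.06
The 2 values of 10.56 occupy positions 1–2 → average rank (1+2)/2 = 1.5.
The 2 values of 12.06 occupy positions 4–5 → average rank (4+5)/2 = 4.5.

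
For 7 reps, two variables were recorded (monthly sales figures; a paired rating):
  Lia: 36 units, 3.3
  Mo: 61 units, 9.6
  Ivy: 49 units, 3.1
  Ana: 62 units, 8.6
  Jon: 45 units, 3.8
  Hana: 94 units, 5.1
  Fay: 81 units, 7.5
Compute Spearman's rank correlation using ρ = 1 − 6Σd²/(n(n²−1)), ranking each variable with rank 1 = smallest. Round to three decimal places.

Ranks of variable 1: 1, 4, 3, 5, 2, 7, 6
Ranks of variable 2: 2, 7, 1, 6, 3, 4, 5
d = r₁ − r₂: -1, -3, 2, -1, -1, 3, 1
d²: 1, 9, 4, 1, 1, 9, 1; Σd² = 26
ρ = 1 − 6·26/(7·48) = 1 − 156/336 = 0.536

0.536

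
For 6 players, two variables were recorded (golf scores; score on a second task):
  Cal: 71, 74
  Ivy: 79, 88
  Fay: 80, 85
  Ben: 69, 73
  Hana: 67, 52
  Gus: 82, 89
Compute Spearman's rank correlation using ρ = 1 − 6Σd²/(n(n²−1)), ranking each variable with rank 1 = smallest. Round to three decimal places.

0.943

Ranks of variable 1: 3, 4, 5, 2, 1, 6
Ranks of variable 2: 3, 5, 4, 2, 1, 6
d = r₁ − r₂: 0, -1, 1, 0, 0, 0
d²: 0, 1, 1, 0, 0, 0; Σd² = 2
ρ = 1 − 6·2/(6·35) = 1 − 12/210 = 0.943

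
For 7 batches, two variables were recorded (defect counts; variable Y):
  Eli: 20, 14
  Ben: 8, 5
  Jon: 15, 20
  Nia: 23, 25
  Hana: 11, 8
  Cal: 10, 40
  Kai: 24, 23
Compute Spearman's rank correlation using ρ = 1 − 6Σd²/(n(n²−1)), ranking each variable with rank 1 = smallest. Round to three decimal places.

0.393

Ranks of variable 1: 5, 1, 4, 6, 3, 2, 7
Ranks of variable 2: 3, 1, 4, 6, 2, 7, 5
d = r₁ − r₂: 2, 0, 0, 0, 1, -5, 2
d²: 4, 0, 0, 0, 1, 25, 4; Σd² = 34
ρ = 1 − 6·34/(7·48) = 1 − 204/336 = 0.393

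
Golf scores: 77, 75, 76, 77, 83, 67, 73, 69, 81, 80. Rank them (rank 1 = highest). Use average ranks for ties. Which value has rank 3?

Sorted (descending): 83, 81, 80, 77, 77, 76, 75, 73, 69, 67
The 2 values of 77 occupy positions 4–5 → average rank (4+5)/2 = 4.5.
Rank 3 → value 80.

80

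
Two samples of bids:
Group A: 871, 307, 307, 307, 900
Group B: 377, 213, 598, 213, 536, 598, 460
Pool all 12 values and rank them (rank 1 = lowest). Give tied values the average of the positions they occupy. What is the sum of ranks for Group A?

35

Sorted (ascending): 213, 213, 307, 307, 307, 377, 460, 536, 598, 598, 871, 900
The 2 values of 213 occupy positions 1–2 → average rank (1+2)/2 = 1.5.
The 3 values of 307 occupy positions 3–5 → average rank 4.
The 2 values of 598 occupy positions 9–10 → average rank (9+10)/2 = 9.5.
Group A values → pooled ranks: 871→11, 307→4, 307→4, 307→4, 900→12
Rank sum = 11 + 4 + 4 + 4 + 12 = 35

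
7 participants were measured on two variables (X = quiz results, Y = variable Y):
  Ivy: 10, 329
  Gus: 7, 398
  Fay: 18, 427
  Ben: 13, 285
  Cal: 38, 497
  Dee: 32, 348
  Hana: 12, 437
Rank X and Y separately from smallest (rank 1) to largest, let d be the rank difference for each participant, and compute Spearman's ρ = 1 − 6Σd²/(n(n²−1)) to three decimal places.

0.357

Ranks of variable 1: 2, 1, 5, 4, 7, 6, 3
Ranks of variable 2: 2, 4, 5, 1, 7, 3, 6
d = r₁ − r₂: 0, -3, 0, 3, 0, 3, -3
d²: 0, 9, 0, 9, 0, 9, 9; Σd² = 36
ρ = 1 − 6·36/(7·48) = 1 − 216/336 = 0.357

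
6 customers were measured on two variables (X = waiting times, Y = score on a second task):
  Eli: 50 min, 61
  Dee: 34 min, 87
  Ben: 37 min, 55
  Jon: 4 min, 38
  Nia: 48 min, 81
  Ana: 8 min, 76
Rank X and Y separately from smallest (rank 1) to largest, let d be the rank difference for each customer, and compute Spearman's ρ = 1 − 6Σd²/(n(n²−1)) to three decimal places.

0.257

Ranks of variable 1: 6, 3, 4, 1, 5, 2
Ranks of variable 2: 3, 6, 2, 1, 5, 4
d = r₁ − r₂: 3, -3, 2, 0, 0, -2
d²: 9, 9, 4, 0, 0, 4; Σd² = 26
ρ = 1 − 6·26/(6·35) = 1 − 156/210 = 0.257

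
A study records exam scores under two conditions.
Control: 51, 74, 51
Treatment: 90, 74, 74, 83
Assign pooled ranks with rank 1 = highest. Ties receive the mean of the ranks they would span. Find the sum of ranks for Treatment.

11

Sorted (descending): 90, 83, 74, 74, 74, 51, 51
The 3 values of 74 occupy positions 3–5 → average rank 4.
The 2 values of 51 occupy positions 6–7 → average rank (6+7)/2 = 6.5.
Treatment values → pooled ranks: 90→1, 74→4, 74→4, 83→2
Rank sum = 1 + 4 + 4 + 2 = 11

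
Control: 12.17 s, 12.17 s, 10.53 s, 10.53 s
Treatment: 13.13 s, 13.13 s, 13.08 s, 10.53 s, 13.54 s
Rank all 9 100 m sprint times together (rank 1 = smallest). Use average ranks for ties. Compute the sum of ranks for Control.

13

Sorted (ascending): 10.53, 10.53, 10.53, 12.17, 12.17, 13.08, 13.13, 13.13, 13.54
The 3 values of 10.53 occupy positions 1–3 → average rank 2.
The 2 values of 12.17 occupy positions 4–5 → average rank (4+5)/2 = 4.5.
The 2 values of 13.13 occupy positions 7–8 → average rank (7+8)/2 = 7.5.
Control values → pooled ranks: 12.17→4.5, 12.17→4.5, 10.53→2, 10.53→2
Rank sum = 4.5 + 4.5 + 2 + 2 = 13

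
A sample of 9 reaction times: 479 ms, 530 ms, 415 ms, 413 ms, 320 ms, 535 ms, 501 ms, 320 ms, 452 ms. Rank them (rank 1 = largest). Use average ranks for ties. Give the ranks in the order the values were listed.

4, 2, 6, 7, 8.5, 1, 3, 8.5, 5

Sorted (descending): 535, 530, 501, 479, 452, 415, 413, 320, 320
The 2 values of 320 occupy positions 8–9 → average rank (8+9)/2 = 8.5.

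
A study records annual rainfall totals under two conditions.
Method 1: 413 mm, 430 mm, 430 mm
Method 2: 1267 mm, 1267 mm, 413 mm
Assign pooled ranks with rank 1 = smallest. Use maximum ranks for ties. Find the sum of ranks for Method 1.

10

Sorted (ascending): 413, 413, 430, 430, 1267, 1267
The 2 values of 413 occupy positions 1–2 → each gets rank 2.
The 2 values of 430 occupy positions 3–4 → each gets rank 4.
The 2 values of 1267 occupy positions 5–6 → each gets rank 6.
Method 1 values → pooled ranks: 413→2, 430→4, 430→4
Rank sum = 2 + 4 + 4 = 10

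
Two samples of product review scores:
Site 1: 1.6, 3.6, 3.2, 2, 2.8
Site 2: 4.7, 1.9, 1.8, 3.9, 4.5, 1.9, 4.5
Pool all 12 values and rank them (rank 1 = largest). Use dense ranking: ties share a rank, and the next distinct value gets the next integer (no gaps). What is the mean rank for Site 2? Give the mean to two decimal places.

Sorted (descending): 4.7, 4.5, 4.5, 3.9, 3.6, 3.2, 2.8, 2, 1.9, 1.9, 1.8, 1.6
The 2 values of 4.5 share dense rank 2.
The 2 values of 1.9 share dense rank 8.
Remaining distinct values take the next consecutive integers.
Site 2 values → pooled ranks: 4.7→1, 1.9→8, 1.8→9, 3.9→3, 4.5→2, 1.9→8, 4.5→2
Mean rank = (1 + 8 + 9 + 3 + 2 + 8 + 2) / 7 = 4.71

4.71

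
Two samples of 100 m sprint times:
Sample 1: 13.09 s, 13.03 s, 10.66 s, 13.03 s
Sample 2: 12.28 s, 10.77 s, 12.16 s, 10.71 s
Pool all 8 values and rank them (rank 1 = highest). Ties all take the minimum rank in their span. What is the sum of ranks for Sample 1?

13

Sorted (descending): 13.09, 13.03, 13.03, 12.28, 12.16, 10.77, 10.71, 10.66
The 2 values of 13.03 occupy positions 2–3 → each gets rank 2.
Sample 1 values → pooled ranks: 13.09→1, 13.03→2, 10.66→8, 13.03→2
Rank sum = 1 + 2 + 8 + 2 = 13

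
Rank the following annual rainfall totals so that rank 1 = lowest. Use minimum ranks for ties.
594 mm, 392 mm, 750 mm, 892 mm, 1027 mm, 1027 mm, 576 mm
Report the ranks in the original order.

Sorted (ascending): 392, 576, 594, 750, 892, 1027, 1027
The 2 values of 1027 occupy positions 6–7 → each gets rank 6.

3, 1, 4, 5, 6, 6, 2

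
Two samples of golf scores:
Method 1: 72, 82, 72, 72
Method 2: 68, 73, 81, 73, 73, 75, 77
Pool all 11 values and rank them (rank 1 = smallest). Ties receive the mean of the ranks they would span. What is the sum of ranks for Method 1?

20

Sorted (ascending): 68, 72, 72, 72, 73, 73, 73, 75, 77, 81, 82
The 3 values of 72 occupy positions 2–4 → average rank 3.
The 3 values of 73 occupy positions 5–7 → average rank 6.
Method 1 values → pooled ranks: 72→3, 82→11, 72→3, 72→3
Rank sum = 3 + 11 + 3 + 3 = 20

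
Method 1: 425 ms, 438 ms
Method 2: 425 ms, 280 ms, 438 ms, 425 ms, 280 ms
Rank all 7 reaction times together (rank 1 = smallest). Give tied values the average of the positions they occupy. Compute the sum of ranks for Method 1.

Sorted (ascending): 280, 280, 425, 425, 425, 438, 438
The 2 values of 280 occupy positions 1–2 → average rank (1+2)/2 = 1.5.
The 3 values of 425 occupy positions 3–5 → average rank 4.
The 2 values of 438 occupy positions 6–7 → average rank (6+7)/2 = 6.5.
Method 1 values → pooled ranks: 425→4, 438→6.5
Rank sum = 4 + 6.5 = 10.5

10.5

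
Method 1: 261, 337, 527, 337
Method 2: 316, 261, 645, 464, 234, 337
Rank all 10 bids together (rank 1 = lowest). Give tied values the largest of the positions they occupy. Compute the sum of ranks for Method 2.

Sorted (ascending): 234, 261, 261, 316, 337, 337, 337, 464, 527, 645
The 2 values of 261 occupy positions 2–3 → each gets rank 3.
The 3 values of 337 occupy positions 5–7 → each gets rank 7.
Method 2 values → pooled ranks: 316→4, 261→3, 645→10, 464→8, 234→1, 337→7
Rank sum = 4 + 3 + 10 + 8 + 1 + 7 = 33

33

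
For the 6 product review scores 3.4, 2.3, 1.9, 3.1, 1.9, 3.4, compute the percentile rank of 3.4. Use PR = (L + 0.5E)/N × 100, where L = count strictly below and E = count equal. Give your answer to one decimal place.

N = 6.
Strictly below 3.4: 4. Equal to 3.4: 2.
PR = (4 + 0.5·2)/6 × 100 = 83.3

83.3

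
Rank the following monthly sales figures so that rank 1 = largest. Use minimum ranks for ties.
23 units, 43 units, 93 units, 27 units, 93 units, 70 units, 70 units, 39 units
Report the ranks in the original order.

8, 5, 1, 7, 1, 3, 3, 6

Sorted (descending): 93, 93, 70, 70, 43, 39, 27, 23
The 2 values of 93 occupy positions 1–2 → each gets rank 1.
The 2 values of 70 occupy positions 3–4 → each gets rank 3.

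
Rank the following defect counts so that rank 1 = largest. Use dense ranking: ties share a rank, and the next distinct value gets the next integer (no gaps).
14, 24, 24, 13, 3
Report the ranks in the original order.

Sorted (descending): 24, 24, 14, 13, 3
The 2 values of 24 share dense rank 1.
Remaining distinct values take the next consecutive integers.

2, 1, 1, 3, 4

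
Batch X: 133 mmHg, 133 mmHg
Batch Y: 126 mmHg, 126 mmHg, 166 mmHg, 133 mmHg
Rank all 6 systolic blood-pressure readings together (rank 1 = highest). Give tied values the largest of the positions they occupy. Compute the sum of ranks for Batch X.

Sorted (descending): 166, 133, 133, 133, 126, 126
The 3 values of 133 occupy positions 2–4 → each gets rank 4.
The 2 values of 126 occupy positions 5–6 → each gets rank 6.
Batch X values → pooled ranks: 133→4, 133→4
Rank sum = 4 + 4 = 8

8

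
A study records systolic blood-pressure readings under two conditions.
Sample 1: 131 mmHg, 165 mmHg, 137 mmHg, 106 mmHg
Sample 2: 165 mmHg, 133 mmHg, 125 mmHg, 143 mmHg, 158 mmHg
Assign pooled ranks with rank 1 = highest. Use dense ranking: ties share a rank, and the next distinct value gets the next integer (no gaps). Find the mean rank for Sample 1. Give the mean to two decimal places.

4.75

Sorted (descending): 165, 165, 158, 143, 137, 133, 131, 125, 106
The 2 values of 165 share dense rank 1.
Remaining distinct values take the next consecutive integers.
Sample 1 values → pooled ranks: 131→6, 165→1, 137→4, 106→8
Mean rank = (6 + 1 + 4 + 8) / 4 = 4.75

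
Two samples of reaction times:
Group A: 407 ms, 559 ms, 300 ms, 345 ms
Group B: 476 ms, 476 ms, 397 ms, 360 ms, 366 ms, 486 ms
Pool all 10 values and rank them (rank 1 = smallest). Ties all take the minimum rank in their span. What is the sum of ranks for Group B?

35

Sorted (ascending): 300, 345, 360, 366, 397, 407, 476, 476, 486, 559
The 2 values of 476 occupy positions 7–8 → each gets rank 7.
Group B values → pooled ranks: 476→7, 476→7, 397→5, 360→3, 366→4, 486→9
Rank sum = 7 + 7 + 5 + 3 + 4 + 9 = 35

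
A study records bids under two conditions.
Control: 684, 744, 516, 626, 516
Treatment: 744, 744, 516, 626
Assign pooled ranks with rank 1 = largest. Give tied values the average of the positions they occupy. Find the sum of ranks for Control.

Sorted (descending): 744, 744, 744, 684, 626, 626, 516, 516, 516
The 3 values of 744 occupy positions 1–3 → average rank 2.
The 2 values of 626 occupy positions 5–6 → average rank (5+6)/2 = 5.5.
The 3 values of 516 occupy positions 7–9 → average rank 8.
Control values → pooled ranks: 684→4, 744→2, 516→8, 626→5.5, 516→8
Rank sum = 4 + 2 + 8 + 5.5 + 8 = 27.5

27.5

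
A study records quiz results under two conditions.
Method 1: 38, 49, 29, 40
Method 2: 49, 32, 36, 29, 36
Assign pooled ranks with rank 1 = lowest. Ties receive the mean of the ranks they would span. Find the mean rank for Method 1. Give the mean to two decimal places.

5.75

Sorted (ascending): 29, 29, 32, 36, 36, 38, 40, 49, 49
The 2 values of 29 occupy positions 1–2 → average rank (1+2)/2 = 1.5.
The 2 values of 36 occupy positions 4–5 → average rank (4+5)/2 = 4.5.
The 2 values of 49 occupy positions 8–9 → average rank (8+9)/2 = 8.5.
Method 1 values → pooled ranks: 38→6, 49→8.5, 29→1.5, 40→7
Mean rank = (6 + 8.5 + 1.5 + 7) / 4 = 5.75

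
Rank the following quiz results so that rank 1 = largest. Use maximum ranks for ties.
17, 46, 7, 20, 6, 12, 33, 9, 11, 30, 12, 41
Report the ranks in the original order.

Sorted (descending): 46, 41, 33, 30, 20, 17, 12, 12, 11, 9, 7, 6
The 2 values of 12 occupy positions 7–8 → each gets rank 8.

6, 1, 11, 5, 12, 8, 3, 10, 9, 4, 8, 2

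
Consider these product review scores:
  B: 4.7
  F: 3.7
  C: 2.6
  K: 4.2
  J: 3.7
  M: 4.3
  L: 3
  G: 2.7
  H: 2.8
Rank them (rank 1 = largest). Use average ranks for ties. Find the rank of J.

Sorted (descending): 4.7, 4.3, 4.2, 3.7, 3.7, 3, 2.8, 2.7, 2.6
The 2 values of 3.7 occupy positions 4–5 → average rank (4+5)/2 = 4.5.
J has value 3.7 → rank 4.5.

4.5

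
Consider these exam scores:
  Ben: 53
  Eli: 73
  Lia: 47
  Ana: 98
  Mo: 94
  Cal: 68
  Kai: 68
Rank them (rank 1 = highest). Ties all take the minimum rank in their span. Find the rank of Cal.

4

Sorted (descending): 98, 94, 73, 68, 68, 53, 47
The 2 values of 68 occupy positions 4–5 → each gets rank 4.
Cal has value 68 → rank 4.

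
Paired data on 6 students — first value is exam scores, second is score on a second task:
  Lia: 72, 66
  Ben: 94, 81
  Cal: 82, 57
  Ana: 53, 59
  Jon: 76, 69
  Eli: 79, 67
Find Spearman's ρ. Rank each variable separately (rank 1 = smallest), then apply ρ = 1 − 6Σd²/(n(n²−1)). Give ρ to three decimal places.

Ranks of variable 1: 2, 6, 5, 1, 3, 4
Ranks of variable 2: 3, 6, 1, 2, 5, 4
d = r₁ − r₂: -1, 0, 4, -1, -2, 0
d²: 1, 0, 16, 1, 4, 0; Σd² = 22
ρ = 1 − 6·22/(6·35) = 1 − 132/210 = 0.371

0.371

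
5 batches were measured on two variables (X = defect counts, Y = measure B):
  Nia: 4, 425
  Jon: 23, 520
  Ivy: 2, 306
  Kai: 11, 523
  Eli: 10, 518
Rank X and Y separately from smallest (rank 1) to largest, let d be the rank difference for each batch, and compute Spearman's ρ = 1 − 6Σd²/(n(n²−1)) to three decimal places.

Ranks of variable 1: 2, 5, 1, 4, 3
Ranks of variable 2: 2, 4, 1, 5, 3
d = r₁ − r₂: 0, 1, 0, -1, 0
d²: 0, 1, 0, 1, 0; Σd² = 2
ρ = 1 − 6·2/(5·24) = 1 − 12/120 = 0.900

0.900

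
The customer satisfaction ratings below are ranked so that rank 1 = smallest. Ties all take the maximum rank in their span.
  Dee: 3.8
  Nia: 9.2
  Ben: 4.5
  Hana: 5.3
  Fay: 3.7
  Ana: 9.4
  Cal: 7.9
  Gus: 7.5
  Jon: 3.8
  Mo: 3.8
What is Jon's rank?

4

Sorted (ascending): 3.7, 3.8, 3.8, 3.8, 4.5, 5.3, 7.5, 7.9, 9.2, 9.4
The 3 values of 3.8 occupy positions 2–4 → each gets rank 4.
Jon has value 3.8 → rank 4.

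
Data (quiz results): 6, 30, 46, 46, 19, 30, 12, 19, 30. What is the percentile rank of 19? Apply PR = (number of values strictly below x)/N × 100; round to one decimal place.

22.2

N = 9.
Strictly below 19: 2. Equal to 19: 2.
PR = 2/9 × 100 = 22.2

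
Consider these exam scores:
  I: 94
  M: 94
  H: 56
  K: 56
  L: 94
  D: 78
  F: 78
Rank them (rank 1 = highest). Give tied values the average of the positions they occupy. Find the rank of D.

4.5

Sorted (descending): 94, 94, 94, 78, 78, 56, 56
The 3 values of 94 occupy positions 1–3 → average rank 2.
The 2 values of 78 occupy positions 4–5 → average rank (4+5)/2 = 4.5.
The 2 values of 56 occupy positions 6–7 → average rank (6+7)/2 = 6.5.
D has value 78 → rank 4.5.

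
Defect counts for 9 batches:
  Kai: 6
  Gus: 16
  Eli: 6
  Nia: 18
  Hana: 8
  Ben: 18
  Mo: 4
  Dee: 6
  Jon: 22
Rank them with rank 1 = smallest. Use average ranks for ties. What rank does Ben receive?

7.5

Sorted (ascending): 4, 6, 6, 6, 8, 16, 18, 18, 22
The 3 values of 6 occupy positions 2–4 → average rank 3.
The 2 values of 18 occupy positions 7–8 → average rank (7+8)/2 = 7.5.
Ben has value 18 → rank 7.5.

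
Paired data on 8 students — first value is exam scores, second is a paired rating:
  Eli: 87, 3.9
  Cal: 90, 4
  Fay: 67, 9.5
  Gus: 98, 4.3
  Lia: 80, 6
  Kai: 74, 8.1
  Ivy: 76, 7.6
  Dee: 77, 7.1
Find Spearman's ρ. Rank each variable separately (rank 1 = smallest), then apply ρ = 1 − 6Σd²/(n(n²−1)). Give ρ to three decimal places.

-0.905

Ranks of variable 1: 6, 7, 1, 8, 5, 2, 3, 4
Ranks of variable 2: 1, 2, 8, 3, 4, 7, 6, 5
d = r₁ − r₂: 5, 5, -7, 5, 1, -5, -3, -1
d²: 25, 25, 49, 25, 1, 25, 9, 1; Σd² = 160
ρ = 1 − 6·160/(8·63) = 1 − 960/504 = -0.905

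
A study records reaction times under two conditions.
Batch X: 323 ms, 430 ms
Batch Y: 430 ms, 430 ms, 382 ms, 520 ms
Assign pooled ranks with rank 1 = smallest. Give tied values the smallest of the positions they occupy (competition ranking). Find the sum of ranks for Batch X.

Sorted (ascending): 323, 382, 430, 430, 430, 520
The 3 values of 430 occupy positions 3–5 → each gets rank 3.
Batch X values → pooled ranks: 323→1, 430→3
Rank sum = 1 + 3 = 4

4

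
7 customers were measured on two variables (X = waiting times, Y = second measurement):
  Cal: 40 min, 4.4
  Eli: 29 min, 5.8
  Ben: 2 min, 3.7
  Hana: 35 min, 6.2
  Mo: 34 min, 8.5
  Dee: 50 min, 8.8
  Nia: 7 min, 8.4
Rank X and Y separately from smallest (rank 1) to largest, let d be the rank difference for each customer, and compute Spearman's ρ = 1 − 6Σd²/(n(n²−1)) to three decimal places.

Ranks of variable 1: 6, 3, 1, 5, 4, 7, 2
Ranks of variable 2: 2, 3, 1, 4, 6, 7, 5
d = r₁ − r₂: 4, 0, 0, 1, -2, 0, -3
d²: 16, 0, 0, 1, 4, 0, 9; Σd² = 30
ρ = 1 − 6·30/(7·48) = 1 − 180/336 = 0.464

0.464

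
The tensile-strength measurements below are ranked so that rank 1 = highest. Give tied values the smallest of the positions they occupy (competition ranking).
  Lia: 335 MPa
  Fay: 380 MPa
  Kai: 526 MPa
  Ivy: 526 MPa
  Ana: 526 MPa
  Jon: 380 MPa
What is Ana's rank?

Sorted (descending): 526, 526, 526, 380, 380, 335
The 3 values of 526 occupy positions 1–3 → each gets rank 1.
The 2 values of 380 occupy positions 4–5 → each gets rank 4.
Ana has value 526 MPa → rank 1.

1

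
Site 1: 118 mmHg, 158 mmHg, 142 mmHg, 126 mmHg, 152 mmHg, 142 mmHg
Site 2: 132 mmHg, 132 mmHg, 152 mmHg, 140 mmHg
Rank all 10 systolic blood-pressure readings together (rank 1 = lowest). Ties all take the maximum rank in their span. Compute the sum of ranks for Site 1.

Sorted (ascending): 118, 126, 132, 132, 140, 142, 142, 152, 152, 158
The 2 values of 132 occupy positions 3–4 → each gets rank 4.
The 2 values of 142 occupy positions 6–7 → each gets rank 7.
The 2 values of 152 occupy positions 8–9 → each gets rank 9.
Site 1 values → pooled ranks: 118→1, 158→10, 142→7, 126→2, 152→9, 142→7
Rank sum = 1 + 10 + 7 + 2 + 9 + 7 = 36

36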